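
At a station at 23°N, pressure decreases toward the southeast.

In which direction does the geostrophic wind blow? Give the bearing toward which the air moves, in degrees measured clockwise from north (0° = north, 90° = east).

The pressure-gradient force points toward the southeast (bearing 135°).
Geostrophic balance: in the Northern Hemisphere the Coriolis force deflects motion to the right, so the geostrophic wind blows 90° to the right of the pressure-gradient force (low pressure on the left).
Rotating 135° by 90° clockwise gives 225° — the wind blows toward the southwest.

225°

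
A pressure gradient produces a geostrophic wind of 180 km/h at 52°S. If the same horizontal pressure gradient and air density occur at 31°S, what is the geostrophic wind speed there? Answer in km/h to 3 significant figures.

With the same pressure gradient and density, V_g ∝ 1/f ∝ 1/sin φ.
V₂ = V₁ · sin φ₁ / sin φ₂ = 180 × sin 52° / sin 31°
V₂ = 180 × 0.7880/0.5150 = 275 km/h

275 km/h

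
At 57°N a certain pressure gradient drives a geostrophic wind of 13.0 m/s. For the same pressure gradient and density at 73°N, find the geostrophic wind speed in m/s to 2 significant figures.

With the same pressure gradient and density, V_g ∝ 1/f ∝ 1/sin φ.
V₂ = V₁ · sin φ₁ / sin φ₂ = 13.0 × sin 57° / sin 73°
V₂ = 13.0 × 0.8387/0.9563 = 11 m/s

11 m/s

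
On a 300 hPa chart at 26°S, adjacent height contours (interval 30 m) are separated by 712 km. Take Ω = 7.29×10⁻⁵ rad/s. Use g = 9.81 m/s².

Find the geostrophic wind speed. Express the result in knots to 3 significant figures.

12.6 knots

Coriolis parameter at 26°S:
f = 2Ω sin φ = 2 × 7.29×10⁻⁵ × sin 26° = 6.39×10⁻⁵ s⁻¹
Height gradient: |∂Z/∂n| = 30 m / 712000 m = 4.21×10⁻⁵
On a pressure surface, geostrophic balance gives V_g = (g/f)|∂Z/∂n|:
V_g = 9.81 × 4.21×10⁻⁵ / 6.39×10⁻⁵ = 6.47 m/s
Converting: 6.47 m/s × 1.944 = 12.6 knots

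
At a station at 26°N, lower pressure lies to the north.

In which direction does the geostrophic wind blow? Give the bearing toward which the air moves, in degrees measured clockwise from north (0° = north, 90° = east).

The pressure-gradient force points toward the north (bearing 000°).
Geostrophic balance: in the Northern Hemisphere the Coriolis force deflects motion to the right, so the geostrophic wind blows 90° to the right of the pressure-gradient force (low pressure on the left).
Rotating 000° by 90° clockwise gives 090° — the wind blows toward the east.

090°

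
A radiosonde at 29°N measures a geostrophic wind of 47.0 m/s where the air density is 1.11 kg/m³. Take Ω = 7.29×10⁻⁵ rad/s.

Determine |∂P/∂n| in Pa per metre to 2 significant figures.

Coriolis parameter at 29°N:
f = 2Ω sin φ = 2 × 7.29×10⁻⁵ × sin 29° = 7.07×10⁻⁵ s⁻¹
Geostrophic balance rearranged: |∂P/∂n| = f ρ V_g
|∂P/∂n| = 7.07×10⁻⁵ × 1.11 × 47.0 = 3.69×10⁻³ Pa/m

3.7×10⁻³ Pa/m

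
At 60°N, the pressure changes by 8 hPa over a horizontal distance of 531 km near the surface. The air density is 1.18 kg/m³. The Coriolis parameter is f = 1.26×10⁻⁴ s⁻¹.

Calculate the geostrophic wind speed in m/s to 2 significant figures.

10 m/s

Pressure gradient: |∂P/∂n| = 800 Pa / 531000 m = 1.51×10⁻³ Pa/m
Geostrophic balance (pressure-gradient force = Coriolis force):
V_g = (1/(fρ)) |∂P/∂n| = 1.51×10⁻³ / (1.26×10⁻⁴ × 1.18) = 10.1 m/s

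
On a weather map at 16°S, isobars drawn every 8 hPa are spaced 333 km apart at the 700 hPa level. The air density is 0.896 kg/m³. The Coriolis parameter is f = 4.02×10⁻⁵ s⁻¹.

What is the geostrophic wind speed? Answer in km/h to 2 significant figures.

240 km/h

Pressure gradient: |∂P/∂n| = 800 Pa / 333000 m = 2.40×10⁻³ Pa/m
Geostrophic balance (pressure-gradient force = Coriolis force):
V_g = (1/(fρ)) |∂P/∂n| = 2.40×10⁻³ / (4.02×10⁻⁵ × 0.896) = 66.7 m/s
Converting: 66.7 m/s × 3.6 = 240 km/h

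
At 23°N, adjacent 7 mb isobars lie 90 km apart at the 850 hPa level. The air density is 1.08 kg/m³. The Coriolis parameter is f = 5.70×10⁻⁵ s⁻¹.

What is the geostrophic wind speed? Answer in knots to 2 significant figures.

Pressure gradient: |∂P/∂n| = 700 Pa / 90000 m = 7.78×10⁻³ Pa/m
Geostrophic balance (pressure-gradient force = Coriolis force):
V_g = (1/(fρ)) |∂P/∂n| = 7.78×10⁻³ / (5.70×10⁻⁵ × 1.08) = 126 m/s
Converting: 126 m/s × 1.944 = 250 knots

250 knots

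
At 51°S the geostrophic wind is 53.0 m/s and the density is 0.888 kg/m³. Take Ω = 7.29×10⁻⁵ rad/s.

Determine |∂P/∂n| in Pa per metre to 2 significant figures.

Coriolis parameter at 51°S:
f = 2Ω sin φ = 2 × 7.29×10⁻⁵ × sin 51° = 1.13×10⁻⁴ s⁻¹
Geostrophic balance rearranged: |∂P/∂n| = f ρ V_g
|∂P/∂n| = 1.13×10⁻⁴ × 0.888 × 53.0 = 5.33×10⁻³ Pa/m

5.3×10⁻³ Pa/m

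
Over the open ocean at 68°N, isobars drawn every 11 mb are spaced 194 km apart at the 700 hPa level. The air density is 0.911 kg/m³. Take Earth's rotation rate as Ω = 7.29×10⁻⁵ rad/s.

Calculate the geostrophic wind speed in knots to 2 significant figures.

89 knots

Coriolis parameter at 68°N:
f = 2Ω sin φ = 2 × 7.29×10⁻⁵ × sin 68° = 1.35×10⁻⁴ s⁻¹
Pressure gradient: |∂P/∂n| = 1100 Pa / 194000 m = 5.67×10⁻³ Pa/m
Geostrophic balance (pressure-gradient force = Coriolis force):
V_g = (1/(fρ)) |∂P/∂n| = 5.67×10⁻³ / (1.35×10⁻⁴ × 0.911) = 46.0 m/s
Converting: 46.0 m/s × 1.944 = 89 knots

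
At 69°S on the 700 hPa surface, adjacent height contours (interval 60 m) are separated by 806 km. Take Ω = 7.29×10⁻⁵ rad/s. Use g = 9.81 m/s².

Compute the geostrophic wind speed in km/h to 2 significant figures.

Coriolis parameter at 69°S:
f = 2Ω sin φ = 2 × 7.29×10⁻⁵ × sin 69° = 1.36×10⁻⁴ s⁻¹
Height gradient: |∂Z/∂n| = 60 m / 806000 m = 7.44×10⁻⁵
On a pressure surface, geostrophic balance gives V_g = (g/f)|∂Z/∂n|:
V_g = 9.81 × 7.44×10⁻⁵ / 1.36×10⁻⁴ = 5.37 m/s
Converting: 5.37 m/s × 3.6 = 19 km/h

19 km/h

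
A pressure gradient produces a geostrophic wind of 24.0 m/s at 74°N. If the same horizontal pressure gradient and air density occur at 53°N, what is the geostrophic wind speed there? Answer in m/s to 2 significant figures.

29 m/s

With the same pressure gradient and density, V_g ∝ 1/f ∝ 1/sin φ.
V₂ = V₁ · sin φ₁ / sin φ₂ = 24.0 × sin 74° / sin 53°
V₂ = 24.0 × 0.9613/0.7986 = 29 m/s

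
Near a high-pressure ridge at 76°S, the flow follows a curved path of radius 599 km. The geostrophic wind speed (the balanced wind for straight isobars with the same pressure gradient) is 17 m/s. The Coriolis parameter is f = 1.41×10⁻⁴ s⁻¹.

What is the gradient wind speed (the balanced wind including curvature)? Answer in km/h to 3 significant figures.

84.9 km/h

Around a high, pressure-gradient force acts outward with centrifugal, so Coriolis balances both:
fV = (1/ρ)|∂P/∂n| + V²/R  →  V² − fR·V + fR·V_g = 0
With fR = 1.41×10⁻⁴ × 599×10³ m = 84.5 m/s:
V = [fR − √((fR)² − 4 fR V_g)]/2 = [84.5 − √(84.5² − 4×84.5×17)]/2 = 23.6 m/s
Supergeostrophic (V > V_g = 17 m/s), as expected around a high.
Converting: 23.6 m/s × 3.6 = 84.9 km/h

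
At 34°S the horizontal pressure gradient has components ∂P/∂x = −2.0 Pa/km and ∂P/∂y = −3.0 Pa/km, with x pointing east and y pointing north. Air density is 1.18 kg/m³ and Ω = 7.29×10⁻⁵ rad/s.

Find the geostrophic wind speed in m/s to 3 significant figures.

37.5 m/s

Coriolis parameter at 34°S:
f = 2Ω sin φ = 2 × 7.29×10⁻⁵ × sin 34° = 8.15×10⁻⁵ s⁻¹
In the Southern Hemisphere f is negative: f = −8.15×10⁻⁵ s⁻¹.
Component geostrophic relations (x east, y north):
u_g = −(1/(fρ)) ∂P/∂y,  v_g = (1/(fρ)) ∂P/∂x
u_g = −(−3.0×10⁻³)/(−8.15×10⁻⁵ × 1.18) = −31.2 m/s;  v_g = (−2.0×10⁻³)/(−8.15×10⁻⁵ × 1.18) = 20.8 m/s
|V_g| = √(u_g² + v_g²) = 37.5 m/s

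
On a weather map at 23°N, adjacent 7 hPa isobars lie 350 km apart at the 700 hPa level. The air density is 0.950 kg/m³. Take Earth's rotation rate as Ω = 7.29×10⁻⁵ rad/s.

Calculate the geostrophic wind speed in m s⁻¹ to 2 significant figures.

Coriolis parameter at 23°N:
f = 2Ω sin φ = 2 × 7.29×10⁻⁵ × sin 23° = 5.70×10⁻⁵ s⁻¹
Pressure gradient: |∂P/∂n| = 700 Pa / 350000 m = 2.00×10⁻³ Pa/m
Geostrophic balance (pressure-gradient force = Coriolis force):
V_g = (1/(fρ)) |∂P/∂n| = 2.00×10⁻³ / (5.70×10⁻⁵ × 0.950) = 37.0 m/s

37 m s⁻¹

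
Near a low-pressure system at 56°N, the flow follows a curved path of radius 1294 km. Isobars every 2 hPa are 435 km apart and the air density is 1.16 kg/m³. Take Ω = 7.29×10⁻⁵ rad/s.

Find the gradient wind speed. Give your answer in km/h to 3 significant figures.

11.6 km/h

Coriolis parameter at 56°N:
f = 2Ω sin φ = 2 × 7.29×10⁻⁵ × sin 56° = 1.21×10⁻⁴ s⁻¹
Pressure gradient: |∂P/∂n| = 200 Pa / 435000 m = 4.60×10⁻⁴ Pa/m
Geostrophic speed: V_g = |∂P/∂n|/(fρ) = 4.60×10⁻⁴/(1.21×10⁻⁴ × 1.16) = 3.28 m/s
Around a low, centrifugal force acts outward with Coriolis, so pressure-gradient force balances both:
(1/ρ)|∂P/∂n| = fV + V²/R  →  V² + fR·V − fR·V_g = 0
With fR = 1.21×10⁻⁴ × 1294×10³ m = 156 m/s:
V = [−fR + √((fR)² + 4 fR V_g)]/2 = [−156 + √(156² + 4×156×3.28)]/2 = 3.21 m/s
Subgeostrophic (V < V_g = 3.28 m/s), as expected around a low.
Converting: 3.21 m/s × 3.6 = 11.6 km/h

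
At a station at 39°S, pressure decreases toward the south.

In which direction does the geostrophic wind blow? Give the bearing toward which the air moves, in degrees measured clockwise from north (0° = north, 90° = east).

The pressure-gradient force points toward the south (bearing 180°).
Geostrophic balance: in the Southern Hemisphere the Coriolis force deflects motion to the left, so the geostrophic wind blows 90° to the left of the pressure-gradient force (low pressure on the right).
Rotating 180° by 90° counterclockwise gives 090° — the wind blows toward the east.

090°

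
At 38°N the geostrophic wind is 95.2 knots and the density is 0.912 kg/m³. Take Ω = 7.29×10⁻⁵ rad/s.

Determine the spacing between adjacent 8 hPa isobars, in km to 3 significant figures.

Coriolis parameter at 38°N:
f = 2Ω sin φ = 2 × 7.29×10⁻⁵ × sin 38° = 8.98×10⁻⁵ s⁻¹
Wind speed in SI: 95.2 knots = 49.0 m/s
Geostrophic balance rearranged: |∂P/∂n| = f ρ V_g
|∂P/∂n| = 8.98×10⁻⁵ × 0.912 × 49.0 = 4.01×10⁻³ Pa/m
Isobar spacing: Δn = ΔP/|∂P/∂n| = 800 Pa / 4.01×10⁻³ Pa/m = 199536 m ≈ 200 km

200 km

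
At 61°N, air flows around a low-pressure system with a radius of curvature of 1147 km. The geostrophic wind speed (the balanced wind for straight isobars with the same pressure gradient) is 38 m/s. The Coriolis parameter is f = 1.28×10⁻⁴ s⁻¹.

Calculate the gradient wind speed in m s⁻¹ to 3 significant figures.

Around a low, centrifugal force acts outward with Coriolis, so pressure-gradient force balances both:
(1/ρ)|∂P/∂n| = fV + V²/R  →  V² + fR·V − fR·V_g = 0
With fR = 1.28×10⁻⁴ × 1147×10³ m = 147 m/s:
V = [−fR + √((fR)² + 4 fR V_g)]/2 = [−147 + √(147² + 4×147×38)]/2 = 31.3 m/s
Subgeostrophic (V < V_g = 38 m/s), as expected around a low.

31.3 m s⁻¹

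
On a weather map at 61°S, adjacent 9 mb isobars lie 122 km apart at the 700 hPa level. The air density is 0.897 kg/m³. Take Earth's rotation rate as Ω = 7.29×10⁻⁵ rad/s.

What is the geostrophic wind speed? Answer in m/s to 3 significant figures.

Coriolis parameter at 61°S:
f = 2Ω sin φ = 2 × 7.29×10⁻⁵ × sin 61° = 1.28×10⁻⁴ s⁻¹
Pressure gradient: |∂P/∂n| = 900 Pa / 122000 m = 7.38×10⁻³ Pa/m
Geostrophic balance (pressure-gradient force = Coriolis force):
V_g = (1/(fρ)) |∂P/∂n| = 7.38×10⁻³ / (1.28×10⁻⁴ × 0.897) = 64.5 m/s

64.5 m/s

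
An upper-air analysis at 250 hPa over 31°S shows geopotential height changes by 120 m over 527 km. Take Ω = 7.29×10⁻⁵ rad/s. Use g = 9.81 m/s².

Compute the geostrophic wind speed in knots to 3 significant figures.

Coriolis parameter at 31°S:
f = 2Ω sin φ = 2 × 7.29×10⁻⁵ × sin 31° = 7.51×10⁻⁵ s⁻¹
Height gradient: |∂Z/∂n| = 120 m / 527000 m = 2.28×10⁻⁴
On a pressure surface, geostrophic balance gives V_g = (g/f)|∂Z/∂n|:
V_g = 9.81 × 2.28×10⁻⁴ / 7.51×10⁻⁵ = 29.7 m/s
Converting: 29.7 m/s × 1.944 = 57.8 knots

57.8 knots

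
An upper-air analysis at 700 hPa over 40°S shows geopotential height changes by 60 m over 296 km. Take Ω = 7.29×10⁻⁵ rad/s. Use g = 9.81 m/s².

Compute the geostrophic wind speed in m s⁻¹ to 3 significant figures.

21.2 m s⁻¹

Coriolis parameter at 40°S:
f = 2Ω sin φ = 2 × 7.29×10⁻⁵ × sin 40° = 9.37×10⁻⁵ s⁻¹
Height gradient: |∂Z/∂n| = 60 m / 296000 m = 2.03×10⁻⁴
On a pressure surface, geostrophic balance gives V_g = (g/f)|∂Z/∂n|:
V_g = 9.81 × 2.03×10⁻⁴ / 9.37×10⁻⁵ = 21.2 m/s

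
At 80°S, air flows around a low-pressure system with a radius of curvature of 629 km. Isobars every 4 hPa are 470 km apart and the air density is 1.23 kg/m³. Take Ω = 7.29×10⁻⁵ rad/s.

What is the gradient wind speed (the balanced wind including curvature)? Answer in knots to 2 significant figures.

Coriolis parameter at 80°S:
f = 2Ω sin φ = 2 × 7.29×10⁻⁵ × sin 80° = 1.44×10⁻⁴ s⁻¹
Pressure gradient: |∂P/∂n| = 400 Pa / 470000 m = 8.51×10⁻⁴ Pa/m
Geostrophic speed: V_g = |∂P/∂n|/(fρ) = 8.51×10⁻⁴/(1.44×10⁻⁴ × 1.23) = 4.82 m/s
Around a low, centrifugal force acts outward with Coriolis, so pressure-gradient force balances both:
(1/ρ)|∂P/∂n| = fV + V²/R  →  V² + fR·V − fR·V_g = 0
With fR = 1.44×10⁻⁴ × 629×10³ m = 90.3 m/s:
V = [−fR + √((fR)² + 4 fR V_g)]/2 = [−90.3 + √(90.3² + 4×90.3×4.82)]/2 = 4.59 m/s
Subgeostrophic (V < V_g = 4.82 m/s), as expected around a low.
Converting: 4.59 m/s × 1.944 = 8.9 knots

8.9 knots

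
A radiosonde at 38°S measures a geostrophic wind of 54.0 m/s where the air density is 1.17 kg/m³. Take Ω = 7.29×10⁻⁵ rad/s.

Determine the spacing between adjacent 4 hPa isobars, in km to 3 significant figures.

Coriolis parameter at 38°S:
f = 2Ω sin φ = 2 × 7.29×10⁻⁵ × sin 38° = 8.98×10⁻⁵ s⁻¹
Geostrophic balance rearranged: |∂P/∂n| = f ρ V_g
|∂P/∂n| = 8.98×10⁻⁵ × 1.17 × 54.0 = 5.67×10⁻³ Pa/m
Isobar spacing: Δn = ΔP/|∂P/∂n| = 400 Pa / 5.67×10⁻³ Pa/m = 70531 m ≈ 70.5 km

70.5 km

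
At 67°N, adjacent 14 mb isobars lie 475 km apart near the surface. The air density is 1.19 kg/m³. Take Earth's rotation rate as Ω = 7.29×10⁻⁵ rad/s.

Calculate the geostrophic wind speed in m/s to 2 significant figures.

Coriolis parameter at 67°N:
f = 2Ω sin φ = 2 × 7.29×10⁻⁵ × sin 67° = 1.34×10⁻⁴ s⁻¹
Pressure gradient: |∂P/∂n| = 1400 Pa / 475000 m = 2.95×10⁻³ Pa/m
Geostrophic balance (pressure-gradient force = Coriolis force):
V_g = (1/(fρ)) |∂P/∂n| = 2.95×10⁻³ / (1.34×10⁻⁴ × 1.19) = 18.5 m/s

18 m/s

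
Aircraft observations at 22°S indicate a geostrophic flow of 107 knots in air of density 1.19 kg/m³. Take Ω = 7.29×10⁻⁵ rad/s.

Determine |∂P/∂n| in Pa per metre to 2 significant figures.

3.6×10⁻³ Pa/m

Coriolis parameter at 22°S:
f = 2Ω sin φ = 2 × 7.29×10⁻⁵ × sin 22° = 5.46×10⁻⁵ s⁻¹
Wind speed in SI: 107 knots = 55.0 m/s
Geostrophic balance rearranged: |∂P/∂n| = f ρ V_g
|∂P/∂n| = 5.46×10⁻⁵ × 1.19 × 55.0 = 3.58×10⁻³ Pa/m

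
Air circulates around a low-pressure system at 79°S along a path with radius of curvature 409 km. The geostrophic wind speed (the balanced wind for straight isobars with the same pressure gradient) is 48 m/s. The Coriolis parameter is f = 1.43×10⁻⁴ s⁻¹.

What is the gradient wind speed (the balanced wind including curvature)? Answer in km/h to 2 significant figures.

110 km/h

Around a low, centrifugal force acts outward with Coriolis, so pressure-gradient force balances both:
(1/ρ)|∂P/∂n| = fV + V²/R  →  V² + fR·V − fR·V_g = 0
With fR = 1.43×10⁻⁴ × 409×10³ m = 58.5 m/s:
V = [−fR + √((fR)² + 4 fR V_g)]/2 = [−58.5 + √(58.5² + 4×58.5×48)]/2 = 31.3 m/s
Subgeostrophic (V < V_g = 48 m/s), as expected around a low.
Converting: 31.3 m/s × 3.6 = 110 km/h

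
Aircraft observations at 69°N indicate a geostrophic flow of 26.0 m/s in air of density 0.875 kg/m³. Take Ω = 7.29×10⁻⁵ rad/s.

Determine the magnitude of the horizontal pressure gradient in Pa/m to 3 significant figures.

Coriolis parameter at 69°N:
f = 2Ω sin φ = 2 × 7.29×10⁻⁵ × sin 69° = 1.36×10⁻⁴ s⁻¹
Geostrophic balance rearranged: |∂P/∂n| = f ρ V_g
|∂P/∂n| = 1.36×10⁻⁴ × 0.875 × 26.0 = 3.10×10⁻³ Pa/m

3.10×10⁻³ Pa/m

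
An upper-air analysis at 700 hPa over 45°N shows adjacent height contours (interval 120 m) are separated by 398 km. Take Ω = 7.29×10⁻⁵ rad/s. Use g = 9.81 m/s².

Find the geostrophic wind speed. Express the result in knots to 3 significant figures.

55.8 knots

Coriolis parameter at 45°N:
f = 2Ω sin φ = 2 × 7.29×10⁻⁵ × sin 45° = 1.03×10⁻⁴ s⁻¹
Height gradient: |∂Z/∂n| = 120 m / 398000 m = 3.02×10⁻⁴
On a pressure surface, geostrophic balance gives V_g = (g/f)|∂Z/∂n|:
V_g = 9.81 × 3.02×10⁻⁴ / 1.03×10⁻⁴ = 28.7 m/s
Converting: 28.7 m/s × 1.944 = 55.8 knots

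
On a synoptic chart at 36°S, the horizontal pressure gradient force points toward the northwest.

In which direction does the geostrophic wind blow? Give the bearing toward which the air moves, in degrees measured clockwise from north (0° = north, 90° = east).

225°

The pressure-gradient force points toward the northwest (bearing 315°).
Geostrophic balance: in the Southern Hemisphere the Coriolis force deflects motion to the left, so the geostrophic wind blows 90° to the left of the pressure-gradient force (low pressure on the right).
Rotating 315° by 90° counterclockwise gives 225° — the wind blows toward the southwest.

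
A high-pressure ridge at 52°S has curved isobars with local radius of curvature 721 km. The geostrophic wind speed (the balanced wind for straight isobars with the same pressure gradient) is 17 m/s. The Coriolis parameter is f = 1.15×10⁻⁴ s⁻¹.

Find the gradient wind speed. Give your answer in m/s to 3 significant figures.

23.9 m/s

Around a high, pressure-gradient force acts outward with centrifugal, so Coriolis balances both:
fV = (1/ρ)|∂P/∂n| + V²/R  →  V² − fR·V + fR·V_g = 0
With fR = 1.15×10⁻⁴ × 721×10³ m = 82.9 m/s:
V = [fR − √((fR)² − 4 fR V_g)]/2 = [82.9 − √(82.9² − 4×82.9×17)]/2 = 23.9 m/s
Supergeostrophic (V > V_g = 17 m/s), as expected around a high.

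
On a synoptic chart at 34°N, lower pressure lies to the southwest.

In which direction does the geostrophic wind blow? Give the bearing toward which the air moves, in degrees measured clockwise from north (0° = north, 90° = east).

The pressure-gradient force points toward the southwest (bearing 225°).
Geostrophic balance: in the Northern Hemisphere the Coriolis force deflects motion to the right, so the geostrophic wind blows 90° to the right of the pressure-gradient force (low pressure on the left).
Rotating 225° by 90° clockwise gives 315° — the wind blows toward the northwest.

315°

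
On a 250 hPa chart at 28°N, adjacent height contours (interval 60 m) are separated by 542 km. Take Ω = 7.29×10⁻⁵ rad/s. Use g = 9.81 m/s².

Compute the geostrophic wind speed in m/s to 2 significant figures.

Coriolis parameter at 28°N:
f = 2Ω sin φ = 2 × 7.29×10⁻⁵ × sin 28° = 6.84×10⁻⁵ s⁻¹
Height gradient: |∂Z/∂n| = 60 m / 542000 m = 1.11×10⁻⁴
On a pressure surface, geostrophic balance gives V_g = (g/f)|∂Z/∂n|:
V_g = 9.81 × 1.11×10⁻⁴ / 6.84×10⁻⁵ = 15.9 m/s

16 m/s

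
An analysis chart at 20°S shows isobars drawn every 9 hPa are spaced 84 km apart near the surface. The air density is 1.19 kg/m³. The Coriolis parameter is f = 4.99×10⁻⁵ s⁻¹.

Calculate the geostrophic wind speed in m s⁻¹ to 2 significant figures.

Pressure gradient: |∂P/∂n| = 900 Pa / 84000 m = 1.07×10⁻² Pa/m
Geostrophic balance (pressure-gradient force = Coriolis force):
V_g = (1/(fρ)) |∂P/∂n| = 1.07×10⁻² / (4.99×10⁻⁵ × 1.19) = 180 m/s

180 m s⁻¹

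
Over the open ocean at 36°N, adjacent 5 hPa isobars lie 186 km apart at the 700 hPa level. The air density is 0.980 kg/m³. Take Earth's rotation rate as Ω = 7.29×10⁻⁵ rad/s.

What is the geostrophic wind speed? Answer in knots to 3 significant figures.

Coriolis parameter at 36°N:
f = 2Ω sin φ = 2 × 7.29×10⁻⁵ × sin 36° = 8.57×10⁻⁵ s⁻¹
Pressure gradient: |∂P/∂n| = 500 Pa / 186000 m = 2.69×10⁻³ Pa/m
Geostrophic balance (pressure-gradient force = Coriolis force):
V_g = (1/(fρ)) |∂P/∂n| = 2.69×10⁻³ / (8.57×10⁻⁵ × 0.980) = 32.0 m/s
Converting: 32.0 m/s × 1.944 = 62.2 knots

62.2 knots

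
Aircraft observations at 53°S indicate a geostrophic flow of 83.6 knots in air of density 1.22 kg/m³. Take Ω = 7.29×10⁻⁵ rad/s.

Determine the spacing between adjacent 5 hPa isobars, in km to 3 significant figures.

81.8 km

Coriolis parameter at 53°S:
f = 2Ω sin φ = 2 × 7.29×10⁻⁵ × sin 53° = 1.16×10⁻⁴ s⁻¹
Wind speed in SI: 83.6 knots = 43.0 m/s
Geostrophic balance rearranged: |∂P/∂n| = f ρ V_g
|∂P/∂n| = 1.16×10⁻⁴ × 1.22 × 43.0 = 6.11×10⁻³ Pa/m
Isobar spacing: Δn = ΔP/|∂P/∂n| = 500 Pa / 6.11×10⁻³ Pa/m = 81839 m ≈ 81.8 km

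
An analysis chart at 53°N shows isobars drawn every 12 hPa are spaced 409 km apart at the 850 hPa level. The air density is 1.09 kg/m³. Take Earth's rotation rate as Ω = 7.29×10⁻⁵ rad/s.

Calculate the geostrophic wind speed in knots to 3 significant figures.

44.9 knots

Coriolis parameter at 53°N:
f = 2Ω sin φ = 2 × 7.29×10⁻⁵ × sin 53° = 1.16×10⁻⁴ s⁻¹
Pressure gradient: |∂P/∂n| = 1200 Pa / 409000 m = 2.93×10⁻³ Pa/m
Geostrophic balance (pressure-gradient force = Coriolis force):
V_g = (1/(fρ)) |∂P/∂n| = 2.93×10⁻³ / (1.16×10⁻⁴ × 1.09) = 23.1 m/s
Converting: 23.1 m/s × 1.944 = 44.9 knots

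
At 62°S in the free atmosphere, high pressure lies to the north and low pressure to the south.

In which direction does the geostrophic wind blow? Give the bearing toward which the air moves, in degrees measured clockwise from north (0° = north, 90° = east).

090°

The pressure-gradient force points toward the south (bearing 180°).
Geostrophic balance: in the Southern Hemisphere the Coriolis force deflects motion to the left, so the geostrophic wind blows 90° to the left of the pressure-gradient force (low pressure on the right).
Rotating 180° by 90° counterclockwise gives 090° — the wind blows toward the east.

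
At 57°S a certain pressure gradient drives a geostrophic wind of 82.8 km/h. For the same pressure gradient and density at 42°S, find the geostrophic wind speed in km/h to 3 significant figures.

With the same pressure gradient and density, V_g ∝ 1/f ∝ 1/sin φ.
V₂ = V₁ · sin φ₁ / sin φ₂ = 82.8 × sin 57° / sin 42°
V₂ = 82.8 × 0.8387/0.6691 = 104 km/h

104 km/h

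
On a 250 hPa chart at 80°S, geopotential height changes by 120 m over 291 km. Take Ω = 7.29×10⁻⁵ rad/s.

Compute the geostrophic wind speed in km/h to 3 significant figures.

101 km/h

Coriolis parameter at 80°S:
f = 2Ω sin φ = 2 × 7.29×10⁻⁵ × sin 80° = 1.44×10⁻⁴ s⁻¹
Height gradient: |∂Z/∂n| = 120 m / 291000 m = 4.12×10⁻⁴
On a pressure surface, geostrophic balance gives V_g = (g/f)|∂Z/∂n|:
V_g = 9.81 × 4.12×10⁻⁴ / 1.44×10⁻⁴ = 28.2 m/s
Converting: 28.2 m/s × 3.6 = 101 km/h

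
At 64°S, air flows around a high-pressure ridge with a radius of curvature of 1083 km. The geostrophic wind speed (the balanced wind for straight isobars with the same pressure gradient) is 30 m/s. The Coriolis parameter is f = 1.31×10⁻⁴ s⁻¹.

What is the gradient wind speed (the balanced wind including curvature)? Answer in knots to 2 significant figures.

Around a high, pressure-gradient force acts outward with centrifugal, so Coriolis balances both:
fV = (1/ρ)|∂P/∂n| + V²/R  →  V² − fR·V + fR·V_g = 0
With fR = 1.31×10⁻⁴ × 1083×10³ m = 142 m/s:
V = [fR − √((fR)² − 4 fR V_g)]/2 = [142 − √(142² − 4×142×30)]/2 = 43.1 m/s
Supergeostrophic (V > V_g = 30 m/s), as expected around a high.
Converting: 43.1 m/s × 1.944 = 84 knots

84 knots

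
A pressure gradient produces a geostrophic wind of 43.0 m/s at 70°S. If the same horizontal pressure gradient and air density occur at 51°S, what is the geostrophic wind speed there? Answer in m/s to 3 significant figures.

With the same pressure gradient and density, V_g ∝ 1/f ∝ 1/sin φ.
V₂ = V₁ · sin φ₁ / sin φ₂ = 43.0 × sin 70° / sin 51°
V₂ = 43.0 × 0.9397/0.7771 = 52.0 m/s

52.0 m/s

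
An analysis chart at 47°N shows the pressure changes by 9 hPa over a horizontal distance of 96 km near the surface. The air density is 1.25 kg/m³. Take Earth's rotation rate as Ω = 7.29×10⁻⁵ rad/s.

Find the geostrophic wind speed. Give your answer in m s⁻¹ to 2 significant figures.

70 m s⁻¹

Coriolis parameter at 47°N:
f = 2Ω sin φ = 2 × 7.29×10⁻⁵ × sin 47° = 1.07×10⁻⁴ s⁻¹
Pressure gradient: |∂P/∂n| = 900 Pa / 96000 m = 9.38×10⁻³ Pa/m
Geostrophic balance (pressure-gradient force = Coriolis force):
V_g = (1/(fρ)) |∂P/∂n| = 9.38×10⁻³ / (1.07×10⁻⁴ × 1.25) = 70.3 m/s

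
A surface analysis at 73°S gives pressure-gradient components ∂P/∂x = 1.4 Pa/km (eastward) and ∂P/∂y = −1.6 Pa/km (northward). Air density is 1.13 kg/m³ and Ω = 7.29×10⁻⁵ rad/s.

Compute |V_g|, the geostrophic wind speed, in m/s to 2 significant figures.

13 m/s

Coriolis parameter at 73°S:
f = 2Ω sin φ = 2 × 7.29×10⁻⁵ × sin 73° = 1.39×10⁻⁴ s⁻¹
In the Southern Hemisphere f is negative: f = −1.39×10⁻⁴ s⁻¹.
Component geostrophic relations (x east, y north):
u_g = −(1/(fρ)) ∂P/∂y,  v_g = (1/(fρ)) ∂P/∂x
u_g = −(−1.6×10⁻³)/(−1.39×10⁻⁴ × 1.13) = −10.2 m/s;  v_g = (1.4×10⁻³)/(−1.39×10⁻⁴ × 1.13) = −8.89 m/s
|V_g| = √(u_g² + v_g²) = 13.5 m/s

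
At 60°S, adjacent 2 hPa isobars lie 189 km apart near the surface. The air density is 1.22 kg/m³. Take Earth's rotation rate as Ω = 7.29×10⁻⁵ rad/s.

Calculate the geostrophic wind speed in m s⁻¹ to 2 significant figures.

6.9 m s⁻¹

Coriolis parameter at 60°S:
f = 2Ω sin φ = 2 × 7.29×10⁻⁵ × sin 60° = 1.26×10⁻⁴ s⁻¹
Pressure gradient: |∂P/∂n| = 200 Pa / 189000 m = 1.06×10⁻³ Pa/m
Geostrophic balance (pressure-gradient force = Coriolis force):
V_g = (1/(fρ)) |∂P/∂n| = 1.06×10⁻³ / (1.26×10⁻⁴ × 1.22) = 6.87 m/s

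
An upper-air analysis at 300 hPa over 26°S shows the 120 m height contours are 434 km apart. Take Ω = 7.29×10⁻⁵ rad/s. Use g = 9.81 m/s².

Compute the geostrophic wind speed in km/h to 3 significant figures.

153 km/h

Coriolis parameter at 26°S:
f = 2Ω sin φ = 2 × 7.29×10⁻⁵ × sin 26° = 6.39×10⁻⁵ s⁻¹
Height gradient: |∂Z/∂n| = 120 m / 434000 m = 2.76×10⁻⁴
On a pressure surface, geostrophic balance gives V_g = (g/f)|∂Z/∂n|:
V_g = 9.81 × 2.76×10⁻⁴ / 6.39×10⁻⁵ = 42.4 m/s
Converting: 42.4 m/s × 3.6 = 153 km/h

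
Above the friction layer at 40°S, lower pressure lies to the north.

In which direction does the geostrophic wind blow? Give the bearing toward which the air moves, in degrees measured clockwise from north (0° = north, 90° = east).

The pressure-gradient force points toward the north (bearing 000°).
Geostrophic balance: in the Southern Hemisphere the Coriolis force deflects motion to the left, so the geostrophic wind blows 90° to the left of the pressure-gradient force (low pressure on the right).
Rotating 000° by 90° counterclockwise gives 270° — the wind blows toward the west.

270°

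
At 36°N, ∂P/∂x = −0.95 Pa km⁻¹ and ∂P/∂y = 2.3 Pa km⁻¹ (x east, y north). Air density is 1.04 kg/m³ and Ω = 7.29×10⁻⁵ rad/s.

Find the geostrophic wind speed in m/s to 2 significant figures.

28 m/s

Coriolis parameter at 36°N:
f = 2Ω sin φ = 2 × 7.29×10⁻⁵ × sin 36° = 8.57×10⁻⁵ s⁻¹
Component geostrophic relations (x east, y north):
u_g = −(1/(fρ)) ∂P/∂y,  v_g = (1/(fρ)) ∂P/∂x
u_g = −(2.3×10⁻³)/(8.57×10⁻⁵ × 1.04) = −25.8 m/s;  v_g = (−0.95×10⁻³)/(8.57×10⁻⁵ × 1.04) = −10.7 m/s
|V_g| = √(u_g² + v_g²) = 27.9 m/s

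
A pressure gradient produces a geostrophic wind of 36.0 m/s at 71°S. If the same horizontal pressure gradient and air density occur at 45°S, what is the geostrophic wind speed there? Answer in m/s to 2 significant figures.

48 m/s

With the same pressure gradient and density, V_g ∝ 1/f ∝ 1/sin φ.
V₂ = V₁ · sin φ₁ / sin φ₂ = 36.0 × sin 71° / sin 45°
V₂ = 36.0 × 0.9455/0.7071 = 48 m/s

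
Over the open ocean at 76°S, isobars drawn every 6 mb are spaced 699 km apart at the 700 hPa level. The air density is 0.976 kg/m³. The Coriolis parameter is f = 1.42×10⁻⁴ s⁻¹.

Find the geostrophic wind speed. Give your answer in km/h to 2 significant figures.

Pressure gradient: |∂P/∂n| = 600 Pa / 699000 m = 8.58×10⁻⁴ Pa/m
Geostrophic balance (pressure-gradient force = Coriolis force):
V_g = (1/(fρ)) |∂P/∂n| = 8.58×10⁻⁴ / (1.42×10⁻⁴ × 0.976) = 6.19 m/s
Converting: 6.19 m/s × 3.6 = 22 km/h

22 km/h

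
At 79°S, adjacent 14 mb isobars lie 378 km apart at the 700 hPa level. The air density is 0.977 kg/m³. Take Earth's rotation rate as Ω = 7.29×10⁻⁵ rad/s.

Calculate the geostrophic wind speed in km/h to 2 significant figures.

Coriolis parameter at 79°S:
f = 2Ω sin φ = 2 × 7.29×10⁻⁵ × sin 79° = 1.43×10⁻⁴ s⁻¹
Pressure gradient: |∂P/∂n| = 1400 Pa / 378000 m = 3.70×10⁻³ Pa/m
Geostrophic balance (pressure-gradient force = Coriolis force):
V_g = (1/(fρ)) |∂P/∂n| = 3.70×10⁻³ / (1.43×10⁻⁴ × 0.977) = 26.5 m/s
Converting: 26.5 m/s × 3.6 = 95 km/h

95 km/h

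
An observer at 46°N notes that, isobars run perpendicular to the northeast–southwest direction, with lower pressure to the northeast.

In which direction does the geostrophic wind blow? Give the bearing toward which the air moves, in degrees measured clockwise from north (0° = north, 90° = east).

The pressure-gradient force points toward the northeast (bearing 045°).
Geostrophic balance: in the Northern Hemisphere the Coriolis force deflects motion to the right, so the geostrophic wind blows 90° to the right of the pressure-gradient force (low pressure on the left).
Rotating 045° by 90° clockwise gives 135° — the wind blows toward the southeast.

135°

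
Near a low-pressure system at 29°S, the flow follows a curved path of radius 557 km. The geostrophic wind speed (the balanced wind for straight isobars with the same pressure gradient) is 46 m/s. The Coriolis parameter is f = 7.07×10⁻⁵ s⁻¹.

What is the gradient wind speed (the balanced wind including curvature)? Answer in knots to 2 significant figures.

Around a low, centrifugal force acts outward with Coriolis, so pressure-gradient force balances both:
(1/ρ)|∂P/∂n| = fV + V²/R  →  V² + fR·V − fR·V_g = 0
With fR = 7.07×10⁻⁵ × 557×10³ m = 39.4 m/s:
V = [−fR + √((fR)² + 4 fR V_g)]/2 = [−39.4 + √(39.4² + 4×39.4×46)]/2 = 27.2 m/s
Subgeostrophic (V < V_g = 46 m/s), as expected around a low.
Converting: 27.2 m/s × 1.944 = 53 knots

53 knots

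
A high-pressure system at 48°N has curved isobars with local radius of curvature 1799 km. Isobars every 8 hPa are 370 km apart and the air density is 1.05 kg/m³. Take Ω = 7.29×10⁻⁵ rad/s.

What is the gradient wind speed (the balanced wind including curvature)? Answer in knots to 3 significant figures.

Coriolis parameter at 48°N:
f = 2Ω sin φ = 2 × 7.29×10⁻⁵ × sin 48° = 1.08×10⁻⁴ s⁻¹
Pressure gradient: |∂P/∂n| = 800 Pa / 370000 m = 2.16×10⁻³ Pa/m
Geostrophic speed: V_g = |∂P/∂n|/(fρ) = 2.16×10⁻³/(1.08×10⁻⁴ × 1.05) = 19.0 m/s
Around a high, pressure-gradient force acts outward with centrifugal, so Coriolis balances both:
fV = (1/ρ)|∂P/∂n| + V²/R  →  V² − fR·V + fR·V_g = 0
With fR = 1.08×10⁻⁴ × 1799×10³ m = 195 m/s:
V = [fR − √((fR)² − 4 fR V_g)]/2 = [195 − √(195² − 4×195×19)]/2 = 21.3 m/s
Supergeostrophic (V > V_g = 19 m/s), as expected around a high.
Converting: 21.3 m/s × 1.944 = 41.5 knots

41.5 knots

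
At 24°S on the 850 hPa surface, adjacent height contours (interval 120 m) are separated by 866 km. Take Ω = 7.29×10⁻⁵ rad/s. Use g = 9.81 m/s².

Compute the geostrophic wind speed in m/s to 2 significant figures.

23 m/s

Coriolis parameter at 24°S:
f = 2Ω sin φ = 2 × 7.29×10⁻⁵ × sin 24° = 5.93×10⁻⁵ s⁻¹
Height gradient: |∂Z/∂n| = 120 m / 866000 m = 1.39×10⁻⁴
On a pressure surface, geostrophic balance gives V_g = (g/f)|∂Z/∂n|:
V_g = 9.81 × 1.39×10⁻⁴ / 5.93×10⁻⁵ = 22.9 m/s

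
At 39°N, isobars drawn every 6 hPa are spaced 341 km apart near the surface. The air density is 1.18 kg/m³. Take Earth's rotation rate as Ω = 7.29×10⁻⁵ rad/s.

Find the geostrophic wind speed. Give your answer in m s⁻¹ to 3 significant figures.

16.3 m s⁻¹

Coriolis parameter at 39°N:
f = 2Ω sin φ = 2 × 7.29×10⁻⁵ × sin 39° = 9.18×10⁻⁵ s⁻¹
Pressure gradient: |∂P/∂n| = 600 Pa / 341000 m = 1.76×10⁻³ Pa/m
Geostrophic balance (pressure-gradient force = Coriolis force):
V_g = (1/(fρ)) |∂P/∂n| = 1.76×10⁻³ / (9.18×10⁻⁵ × 1.18) = 16.3 m/s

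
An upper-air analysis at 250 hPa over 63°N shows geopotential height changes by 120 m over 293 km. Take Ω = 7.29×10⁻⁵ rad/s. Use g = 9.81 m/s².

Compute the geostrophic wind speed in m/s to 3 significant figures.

30.9 m/s

Coriolis parameter at 63°N:
f = 2Ω sin φ = 2 × 7.29×10⁻⁵ × sin 63° = 1.30×10⁻⁴ s⁻¹
Height gradient: |∂Z/∂n| = 120 m / 293000 m = 4.10×10⁻⁴
On a pressure surface, geostrophic balance gives V_g = (g/f)|∂Z/∂n|:
V_g = 9.81 × 4.10×10⁻⁴ / 1.30×10⁻⁴ = 30.9 m/s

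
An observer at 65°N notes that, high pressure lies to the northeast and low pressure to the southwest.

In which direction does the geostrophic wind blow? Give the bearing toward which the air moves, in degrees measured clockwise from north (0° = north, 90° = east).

The pressure-gradient force points toward the southwest (bearing 225°).
Geostrophic balance: in the Northern Hemisphere the Coriolis force deflects motion to the right, so the geostrophic wind blows 90° to the right of the pressure-gradient force (low pressure on the left).
Rotating 225° by 90° clockwise gives 315° — the wind blows toward the northwest.

315°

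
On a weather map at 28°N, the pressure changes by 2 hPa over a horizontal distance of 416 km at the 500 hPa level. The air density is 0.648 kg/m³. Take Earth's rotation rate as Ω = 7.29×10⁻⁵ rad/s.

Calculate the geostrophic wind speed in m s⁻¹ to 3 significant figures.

10.8 m s⁻¹

Coriolis parameter at 28°N:
f = 2Ω sin φ = 2 × 7.29×10⁻⁵ × sin 28° = 6.84×10⁻⁵ s⁻¹
Pressure gradient: |∂P/∂n| = 200 Pa / 416000 m = 4.81×10⁻⁴ Pa/m
Geostrophic balance (pressure-gradient force = Coriolis force):
V_g = (1/(fρ)) |∂P/∂n| = 4.81×10⁻⁴ / (6.84×10⁻⁵ × 0.648) = 10.8 m/s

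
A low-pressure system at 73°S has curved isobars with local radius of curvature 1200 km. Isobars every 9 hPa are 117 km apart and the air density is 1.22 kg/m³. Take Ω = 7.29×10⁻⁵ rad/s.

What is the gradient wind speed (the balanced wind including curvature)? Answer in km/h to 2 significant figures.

130 km/h

Coriolis parameter at 73°S:
f = 2Ω sin φ = 2 × 7.29×10⁻⁵ × sin 73° = 1.39×10⁻⁴ s⁻¹
Pressure gradient: |∂P/∂n| = 900 Pa / 117000 m = 7.69×10⁻³ Pa/m
Geostrophic speed: V_g = |∂P/∂n|/(fρ) = 7.69×10⁻³/(1.39×10⁻⁴ × 1.22) = 45.2 m/s
Around a low, centrifugal force acts outward with Coriolis, so pressure-gradient force balances both:
(1/ρ)|∂P/∂n| = fV + V²/R  →  V² + fR·V − fR·V_g = 0
With fR = 1.39×10⁻⁴ × 1200×10³ m = 167 m/s:
V = [−fR + √((fR)² + 4 fR V_g)]/2 = [−167 + √(167² + 4×167×45.2)]/2 = 37 m/s
Subgeostrophic (V < V_g = 45.2 m/s), as expected around a low.
Converting: 37 m/s × 3.6 = 130 km/h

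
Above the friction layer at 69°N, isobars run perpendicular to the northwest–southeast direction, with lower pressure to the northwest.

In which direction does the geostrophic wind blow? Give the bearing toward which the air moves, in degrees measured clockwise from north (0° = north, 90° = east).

045°

The pressure-gradient force points toward the northwest (bearing 315°).
Geostrophic balance: in the Northern Hemisphere the Coriolis force deflects motion to the right, so the geostrophic wind blows 90° to the right of the pressure-gradient force (low pressure on the left).
Rotating 315° by 90° clockwise gives 045° — the wind blows toward the northeast.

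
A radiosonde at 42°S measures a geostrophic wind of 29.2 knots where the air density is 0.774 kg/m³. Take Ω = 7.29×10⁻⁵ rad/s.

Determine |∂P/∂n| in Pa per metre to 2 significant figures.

1.1×10⁻³ Pa/m

Coriolis parameter at 42°S:
f = 2Ω sin φ = 2 × 7.29×10⁻⁵ × sin 42° = 9.76×10⁻⁵ s⁻¹
Wind speed in SI: 29.2 knots = 15.0 m/s
Geostrophic balance rearranged: |∂P/∂n| = f ρ V_g
|∂P/∂n| = 9.76×10⁻⁵ × 0.774 × 15.0 = 1.13×10⁻³ Pa/m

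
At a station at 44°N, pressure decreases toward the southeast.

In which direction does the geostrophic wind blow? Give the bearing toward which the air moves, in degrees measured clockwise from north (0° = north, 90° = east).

The pressure-gradient force points toward the southeast (bearing 135°).
Geostrophic balance: in the Northern Hemisphere the Coriolis force deflects motion to the right, so the geostrophic wind blows 90° to the right of the pressure-gradient force (low pressure on the left).
Rotating 135° by 90° clockwise gives 225° — the wind blows toward the southwest.

225°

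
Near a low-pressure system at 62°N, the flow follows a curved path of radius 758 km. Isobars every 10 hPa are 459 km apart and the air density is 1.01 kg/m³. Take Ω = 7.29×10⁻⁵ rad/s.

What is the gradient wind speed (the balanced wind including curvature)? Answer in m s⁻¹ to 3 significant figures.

Coriolis parameter at 62°N:
f = 2Ω sin φ = 2 × 7.29×10⁻⁵ × sin 62° = 1.29×10⁻⁴ s⁻¹
Pressure gradient: |∂P/∂n| = 1000 Pa / 459000 m = 2.18×10⁻³ Pa/m
Geostrophic speed: V_g = |∂P/∂n|/(fρ) = 2.18×10⁻³/(1.29×10⁻⁴ × 1.01) = 16.8 m/s
Around a low, centrifugal force acts outward with Coriolis, so pressure-gradient force balances both:
(1/ρ)|∂P/∂n| = fV + V²/R  →  V² + fR·V − fR·V_g = 0
With fR = 1.29×10⁻⁴ × 758×10³ m = 97.6 m/s:
V = [−fR + √((fR)² + 4 fR V_g)]/2 = [−97.6 + √(97.6² + 4×97.6×16.8)]/2 = 14.6 m/s
Subgeostrophic (V < V_g = 16.8 m/s), as expected around a low.

14.6 m s⁻¹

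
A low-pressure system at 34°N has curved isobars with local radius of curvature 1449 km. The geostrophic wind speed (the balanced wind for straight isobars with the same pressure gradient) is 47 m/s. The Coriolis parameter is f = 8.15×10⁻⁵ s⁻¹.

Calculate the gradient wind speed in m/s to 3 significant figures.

36.0 m/s

Around a low, centrifugal force acts outward with Coriolis, so pressure-gradient force balances both:
(1/ρ)|∂P/∂n| = fV + V²/R  →  V² + fR·V − fR·V_g = 0
With fR = 8.15×10⁻⁵ × 1449×10³ m = 118 m/s:
V = [−fR + √((fR)² + 4 fR V_g)]/2 = [−118 + √(118² + 4×118×47)]/2 = 36 m/s
Subgeostrophic (V < V_g = 47 m/s), as expected around a low.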